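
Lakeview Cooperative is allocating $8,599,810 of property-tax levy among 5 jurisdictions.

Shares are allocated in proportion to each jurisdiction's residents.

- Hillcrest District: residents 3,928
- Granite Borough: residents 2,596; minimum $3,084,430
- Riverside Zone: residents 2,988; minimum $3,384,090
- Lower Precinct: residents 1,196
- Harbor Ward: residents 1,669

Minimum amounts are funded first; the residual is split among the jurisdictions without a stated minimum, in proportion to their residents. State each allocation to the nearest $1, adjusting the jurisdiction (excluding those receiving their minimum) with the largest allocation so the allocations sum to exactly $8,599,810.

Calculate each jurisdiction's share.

Hillcrest District: $1,232,402 · Granite Borough: $3,084,430 · Riverside Zone: $3,384,090 · Lower Precinct: $375,243 · Harbor Ward: $523,645

Fund the minimums — Granite Borough $3,084,430; Riverside Zone $3,384,090. Residual $2,131,290.
Residual split over remaining residents 6,793: Hillcrest District 1,232,402.05 → $1,232,402; Lower Precinct 375,242.58 → $375,243; Harbor Ward 523,645.37 → $523,645.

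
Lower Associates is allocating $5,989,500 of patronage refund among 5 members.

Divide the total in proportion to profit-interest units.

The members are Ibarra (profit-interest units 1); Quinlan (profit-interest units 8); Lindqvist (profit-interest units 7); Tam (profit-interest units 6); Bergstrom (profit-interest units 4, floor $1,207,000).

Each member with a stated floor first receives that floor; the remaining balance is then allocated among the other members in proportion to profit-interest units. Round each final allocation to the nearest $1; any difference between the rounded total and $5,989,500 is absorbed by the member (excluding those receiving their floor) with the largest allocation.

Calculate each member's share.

Minimums first: Bergstrom $1,207,000. Remaining pool $4,782,500.
Remaining pool split over remaining profit-interest units 22: Ibarra 217,386.36 → $217,386; Quinlan 1,739,090.91 → $1,739,091; Lindqvist 1,521,704.55 → $1,521,705; Tam 1,304,318.18 → $1,304,318.

Ibarra: $217,386; Quinlan: $1,739,091; Lindqvist: $1,521,705; Tam: $1,304,318; Bergstrom: $1,207,000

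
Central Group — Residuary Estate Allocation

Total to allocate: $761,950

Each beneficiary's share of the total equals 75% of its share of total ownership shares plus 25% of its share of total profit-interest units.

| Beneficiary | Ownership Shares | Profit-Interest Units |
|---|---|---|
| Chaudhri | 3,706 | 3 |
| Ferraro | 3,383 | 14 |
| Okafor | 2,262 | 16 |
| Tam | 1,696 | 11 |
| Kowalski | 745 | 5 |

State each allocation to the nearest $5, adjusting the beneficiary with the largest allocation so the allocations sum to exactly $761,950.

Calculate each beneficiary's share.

Chaudhri: $191,260 | Ferraro: $218,375 | Okafor: $171,820 | Tam: $124,955 | Kowalski: $55,540

Ownership shares total 11,792; profit-interest units total 49.
Combined weights (75% ownership shares + 25% profit-interest units): Chaudhri 0.2510; Ferraro 0.2866; Okafor 0.2255; Tam 0.1640; Kowalski 0.0729.
Unrounded shares: Chaudhri 191,262.23; Ferraro 218,371.54; Okafor 171,820.77; Tam 124,953.85; Kowalski 55,541.60.
At nearest $5: Chaudhri $191,260; Ferraro $218,370; Okafor $171,820; Tam $124,955; Kowalski $55,540. Sum = $761,945.
Difference $761,950 − $761,945 = +$5 applied to largest allocation (Ferraro): Ferraro becomes $218,375.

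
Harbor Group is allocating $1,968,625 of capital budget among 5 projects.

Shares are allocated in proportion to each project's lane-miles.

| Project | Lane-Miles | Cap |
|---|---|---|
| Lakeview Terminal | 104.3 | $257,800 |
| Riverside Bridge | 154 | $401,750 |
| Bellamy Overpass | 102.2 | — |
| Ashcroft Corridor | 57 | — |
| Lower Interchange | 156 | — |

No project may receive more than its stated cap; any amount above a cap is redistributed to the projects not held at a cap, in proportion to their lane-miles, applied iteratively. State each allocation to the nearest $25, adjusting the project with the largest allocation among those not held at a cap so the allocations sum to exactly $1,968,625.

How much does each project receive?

Total lane-miles = 573.5.
Pro-rata shares before constraints: Lakeview Terminal 358,025.44; Riverside Bridge 528,628.16; Bellamy Overpass 350,816.87; Ashcroft Corridor 195,661.07; Lower Interchange 535,493.46.
Capped: Lakeview Terminal ($257,800), Riverside Bridge ($401,750); remaining pool $1,309,075 reallocated over remaining lane-miles 315.2.
Remaining shares: Bellamy Overpass 424,452.62 → $424,450; Ashcroft Corridor 236,729.93 → $236,725; Lower Interchange 647,892.45 → $647,900.

Lakeview Terminal: $257,800 · Riverside Bridge: $401,750 · Bellamy Overpass: $424,450 · Ashcroft Corridor: $236,725 · Lower Interchange: $647,900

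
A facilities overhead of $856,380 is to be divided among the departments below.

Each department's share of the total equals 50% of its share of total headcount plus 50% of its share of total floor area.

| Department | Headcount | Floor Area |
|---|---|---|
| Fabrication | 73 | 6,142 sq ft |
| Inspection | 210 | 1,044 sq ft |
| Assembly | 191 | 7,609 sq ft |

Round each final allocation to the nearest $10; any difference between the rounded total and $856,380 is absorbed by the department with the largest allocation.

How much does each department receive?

Fabrication: $243,700 · Inspection: $219,920 · Assembly: $392,760

Totals — headcount 474, floor area 14,795.
Blended shares (50% headcount + 50% floor area): Fabrication 0.2846; Inspection 0.2568; Assembly 0.4586.
Proportional shares: Fabrication 243,703.78; Inspection 219,919.39; Assembly 392,756.83.
Rounded to nearest $10: Fabrication $243,700; Inspection $219,920; Assembly $392,760. Sum = $856,380.
No rounding difference to absorb.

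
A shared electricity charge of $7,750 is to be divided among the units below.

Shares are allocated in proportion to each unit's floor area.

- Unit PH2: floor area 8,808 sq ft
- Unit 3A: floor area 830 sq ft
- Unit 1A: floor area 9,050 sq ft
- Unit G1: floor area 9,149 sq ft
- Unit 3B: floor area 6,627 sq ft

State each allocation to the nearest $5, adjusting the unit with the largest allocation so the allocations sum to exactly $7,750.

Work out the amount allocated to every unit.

Sum of floor area: 34,464.
Unrounded shares: Unit PH2 8,808/34,464 × $7,750 = 1,980.68; Unit 3A 830/34,464 × $7,750 = 186.64; Unit 1A 9,050/34,464 × $7,750 = 2,035.09; Unit G1 9,149/34,464 × $7,750 = 2,057.36; Unit 3B 6,627/34,464 × $7,750 = 1,490.23.
After rounding ($5): Unit PH2 $1,980; Unit 3A $185; Unit 1A $2,035; Unit G1 $2,055; Unit 3B $1,490. Sum = $7,745.
Difference $7,750 − $7,745 = +$5 applied to largest allocation (Unit G1): Unit G1 becomes $2,060.

Unit PH2: $1,980 | Unit 3A: $185 | Unit 1A: $2,035 | Unit G1: $2,060 | Unit 3B: $1,490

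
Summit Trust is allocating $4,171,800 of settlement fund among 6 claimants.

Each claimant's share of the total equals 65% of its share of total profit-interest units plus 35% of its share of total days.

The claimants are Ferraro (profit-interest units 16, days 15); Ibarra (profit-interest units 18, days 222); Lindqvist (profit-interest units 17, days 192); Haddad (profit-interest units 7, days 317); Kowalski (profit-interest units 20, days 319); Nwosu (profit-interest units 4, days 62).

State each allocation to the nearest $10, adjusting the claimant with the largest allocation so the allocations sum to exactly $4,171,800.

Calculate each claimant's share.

Ferraro: $548,540 · Ibarra: $882,870 · Lindqvist: $810,930 · Haddad: $642,190 · Kowalski: $1,074,670 · Nwosu: $212,600

Profit-interest units total 82; days total 1,127.
Composite weights (65% profit-interest units + 35% days): Ferraro 0.1315; Ibarra 0.2116; Lindqvist 0.1944; Haddad 0.1539; Kowalski 0.2576; Nwosu 0.0510.
Raw shares: Ferraro 548,540.19; Ibarra 882,865.63; Lindqvist 810,928.78; Haddad 642,186.07; Kowalski 1,074,676.16; Nwosu 212,603.17.
After rounding ($10): Ferraro $548,540; Ibarra $882,870; Lindqvist $810,930; Haddad $642,190; Kowalski $1,074,680; Nwosu $212,600. Sum = $4,171,810.
Difference $4,171,800 − $4,171,810 = −$10 applied to largest allocation (Kowalski): Kowalski becomes $1,074,670.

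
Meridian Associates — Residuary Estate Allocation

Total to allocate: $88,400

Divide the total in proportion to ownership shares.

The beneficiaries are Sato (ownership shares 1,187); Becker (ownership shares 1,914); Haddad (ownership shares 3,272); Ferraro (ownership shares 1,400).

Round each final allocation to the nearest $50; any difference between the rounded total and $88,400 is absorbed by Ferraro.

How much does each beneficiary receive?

Ownership shares total: 7,773.
Unrounded shares: Sato 1,187/7,773 × $88,400 = 13,499.40; Becker 1,914/7,773 × $88,400 = 21,767.35; Haddad 3,272/7,773 × $88,400 = 37,211.48; Ferraro 1,400/7,773 × $88,400 = 15,921.78.
Rounded to nearest $50: Sato $13,500; Becker $21,750; Haddad $37,200; Ferraro $15,900. Sum = $88,350.
Difference $88,400 − $88,350 = +$50 applied to Ferraro: Ferraro becomes $15,950.

Sato: $13,500; Becker: $21,750; Haddad: $37,200; Ferraro: $15,950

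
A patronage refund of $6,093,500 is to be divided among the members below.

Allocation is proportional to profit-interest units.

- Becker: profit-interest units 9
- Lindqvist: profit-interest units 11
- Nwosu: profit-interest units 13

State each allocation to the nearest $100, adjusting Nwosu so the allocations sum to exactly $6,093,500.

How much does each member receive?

Becker: $1,661,900; Lindqvist: $2,031,200; Nwosu: $2,400,400

Profit-interest units total: 33.
Proportional shares: Becker 9/33 × $6,093,500 = 1,661,863.64; Lindqvist 11/33 × $6,093,500 = 2,031,166.67; Nwosu 13/33 × $6,093,500 = 2,400,469.70.
At nearest $100: Becker $1,661,900; Lindqvist $2,031,200; Nwosu $2,400,500. Sum = $6,093,600.
Difference $6,093,500 − $6,093,600 = −$100 applied to Nwosu: Nwosu becomes $2,400,400.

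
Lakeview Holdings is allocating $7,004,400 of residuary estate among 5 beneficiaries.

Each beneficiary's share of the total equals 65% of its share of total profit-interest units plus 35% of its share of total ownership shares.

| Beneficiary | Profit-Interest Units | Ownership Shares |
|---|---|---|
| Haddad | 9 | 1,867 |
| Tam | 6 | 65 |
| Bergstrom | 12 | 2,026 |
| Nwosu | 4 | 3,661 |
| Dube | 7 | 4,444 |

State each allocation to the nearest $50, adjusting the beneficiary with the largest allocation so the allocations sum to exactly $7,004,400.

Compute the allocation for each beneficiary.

Haddad: $1,457,750; Tam: $732,100; Bergstrom: $1,849,450; Nwosu: $1,223,250; Dube: $1,741,850

Totals — profit-interest units 38, ownership shares 12,063.
Composite weights (65% profit-interest units + 35% ownership shares): Haddad 0.2081; Tam 0.1045; Bergstrom 0.2640; Nwosu 0.1746; Dube 0.2487.
Pro-rata amounts: Haddad 1,457,735.72; Tam 732,082.46; Bergstrom 1,849,485.30; Nwosu 1,223,266.32; Dube 1,741,830.20.
Rounded to nearest $50: Haddad $1,457,750; Tam $732,100; Bergstrom $1,849,500; Nwosu $1,223,250; Dube $1,741,850. Sum = $7,004,450.
Difference $7,004,400 − $7,004,450 = −$50 applied to largest allocation (Bergstrom): Bergstrom becomes $1,849,450.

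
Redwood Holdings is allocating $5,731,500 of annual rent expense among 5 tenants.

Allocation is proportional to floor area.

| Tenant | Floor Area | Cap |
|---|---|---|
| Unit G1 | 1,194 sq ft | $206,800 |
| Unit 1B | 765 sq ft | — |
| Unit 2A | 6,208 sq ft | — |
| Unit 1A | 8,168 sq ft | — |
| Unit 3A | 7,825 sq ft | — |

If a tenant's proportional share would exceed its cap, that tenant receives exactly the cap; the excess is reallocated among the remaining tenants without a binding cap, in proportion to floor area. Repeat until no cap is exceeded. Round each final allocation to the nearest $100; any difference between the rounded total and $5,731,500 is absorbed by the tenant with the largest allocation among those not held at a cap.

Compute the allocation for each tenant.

Total floor area = 24,160.
Proportional shares (ignoring caps): Unit G1 283,253.77; Unit 1B 181,481.68; Unit 2A 1,472,729.80; Unit 1A 1,937,702.48; Unit 3A 1,856,332.26.
Held at cap: Unit G1 ($206,800); residual $5,524,700 reallocated over remaining floor area 22,966.
Shares after redistribution: Unit 1B 184,028.37 → $184,000; Unit 2A 1,493,396.22 → $1,493,400; Unit 1A 1,964,893.74 → $1,964,900; Unit 3A 1,882,381.67 → $1,882,400.

Unit G1: $206,800 · Unit 1B: $184,000 · Unit 2A: $1,493,400 · Unit 1A: $1,964,900 · Unit 3A: $1,882,400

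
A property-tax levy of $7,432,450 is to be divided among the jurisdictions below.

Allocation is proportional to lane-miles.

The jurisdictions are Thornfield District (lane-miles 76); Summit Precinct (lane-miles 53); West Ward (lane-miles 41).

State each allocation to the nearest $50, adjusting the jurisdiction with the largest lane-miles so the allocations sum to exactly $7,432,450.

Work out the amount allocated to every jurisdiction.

Thornfield District: $3,322,700; Summit Precinct: $2,317,200; West Ward: $1,792,550

Sum of lane-miles: 170.
Proportional shares: Thornfield District 76/170 × $7,432,450 = 3,322,742.35; Summit Precinct 53/170 × $7,432,450 = 2,317,175.59; West Ward 41/170 × $7,432,450 = 1,792,532.06.
After rounding ($50): Thornfield District $3,322,750; Summit Precinct $2,317,200; West Ward $1,792,550. Sum = $7,432,500.
Difference $7,432,450 − $7,432,500 = −$50 applied to largest lane-miles (Thornfield District): Thornfield District becomes $3,322,700.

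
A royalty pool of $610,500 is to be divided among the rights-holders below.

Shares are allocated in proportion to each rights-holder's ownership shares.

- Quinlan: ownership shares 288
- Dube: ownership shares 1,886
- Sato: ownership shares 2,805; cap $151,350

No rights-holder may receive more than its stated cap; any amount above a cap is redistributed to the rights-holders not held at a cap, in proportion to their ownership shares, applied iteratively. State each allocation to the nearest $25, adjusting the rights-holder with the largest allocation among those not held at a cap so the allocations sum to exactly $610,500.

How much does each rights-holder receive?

Quinlan: $60,825 | Dube: $398,325 | Sato: $151,350

Sum of ownership shares: 4,979.
Pro-rata shares before constraints: Quinlan 35,313.12; Dube 231,251.86; Sato 343,935.03.
Held at cap: Sato ($151,350); balance $459,150 reallocated over remaining ownership shares 2,174.
Redistributed shares: Quinlan 60,825.76 → $60,825; Dube 398,324.24 → $398,325.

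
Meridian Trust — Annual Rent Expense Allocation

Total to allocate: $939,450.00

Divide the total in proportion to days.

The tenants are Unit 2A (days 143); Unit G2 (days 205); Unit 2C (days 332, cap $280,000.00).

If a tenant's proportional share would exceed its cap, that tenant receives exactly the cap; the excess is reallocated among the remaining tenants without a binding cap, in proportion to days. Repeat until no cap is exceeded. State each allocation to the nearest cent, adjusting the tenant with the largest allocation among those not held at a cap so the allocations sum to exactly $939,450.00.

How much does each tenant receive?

Unit 2A: $270,980.89 · Unit G2: $388,469.11 · Unit 2C: $280,000.00

Sum of days: 680.
Pro-rata shares before constraints: Unit 2A 197,560.8088; Unit G2 283,216.5441; Unit 2C 458,672.6471.
Held at cap: Unit 2C ($280,000.00); residual $659,450.00 reallocated over remaining days 348.
Redistributed shares: Unit 2A 270,980.8908 → $270,980.89; Unit G2 388,469.1092 → $388,469.11.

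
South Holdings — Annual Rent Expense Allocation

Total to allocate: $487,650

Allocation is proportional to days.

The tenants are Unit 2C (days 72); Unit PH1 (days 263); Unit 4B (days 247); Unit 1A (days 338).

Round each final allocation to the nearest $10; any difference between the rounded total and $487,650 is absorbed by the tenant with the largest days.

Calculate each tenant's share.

Unit 2C: $38,160 · Unit PH1: $139,400 · Unit 4B: $130,920 · Unit 1A: $179,170

Days total: 920.
Proportional shares: Unit 2C 72/920 × $487,650 = 38,163.91; Unit PH1 263/920 × $487,650 = 139,404.29; Unit 4B 247/920 × $487,650 = 130,923.42; Unit 1A 338/920 × $487,650 = 179,158.37.
At nearest $10: Unit 2C $38,160; Unit PH1 $139,400; Unit 4B $130,920; Unit 1A $179,160. Sum = $487,640.
Difference $487,650 − $487,640 = +$10 applied to largest days (Unit 1A): Unit 1A becomes $179,170.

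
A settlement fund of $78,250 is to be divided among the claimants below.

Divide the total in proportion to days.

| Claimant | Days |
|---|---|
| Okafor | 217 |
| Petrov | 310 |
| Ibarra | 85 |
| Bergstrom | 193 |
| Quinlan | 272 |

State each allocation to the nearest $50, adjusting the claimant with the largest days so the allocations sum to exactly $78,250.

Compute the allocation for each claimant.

Total days = 1,077.
Unrounded shares: Okafor 217/1,077 × $78,250 = 15,766.25; Petrov 310/1,077 × $78,250 = 22,523.21; Ibarra 85/1,077 × $78,250 = 6,175.72; Bergstrom 193/1,077 × $78,250 = 14,022.52; Quinlan 272/1,077 × $78,250 = 19,762.30.
Rounded to nearest $50: Okafor $15,750; Petrov $22,500; Ibarra $6,200; Bergstrom $14,000; Quinlan $19,750. Sum = $78,200.
Difference $78,250 − $78,200 = +$50 applied to largest days (Petrov): Petrov becomes $22,550.

Okafor: $15,750 | Petrov: $22,550 | Ibarra: $6,200 | Bergstrom: $14,000 | Quinlan: $19,750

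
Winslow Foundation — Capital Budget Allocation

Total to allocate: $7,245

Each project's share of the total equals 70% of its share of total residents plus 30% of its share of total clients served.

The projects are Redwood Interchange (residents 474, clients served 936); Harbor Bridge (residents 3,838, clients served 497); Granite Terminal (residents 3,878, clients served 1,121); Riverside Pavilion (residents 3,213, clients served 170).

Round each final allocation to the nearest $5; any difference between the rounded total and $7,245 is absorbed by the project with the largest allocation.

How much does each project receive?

Redwood Interchange: $960 · Harbor Bridge: $2,105 · Granite Terminal: $2,615 · Riverside Pavilion: $1,565

Residents total 11,403; clients served total 2,724.
Blended shares (70% residents + 30% clients served): Redwood Interchange 0.1322; Harbor Bridge 0.2903; Granite Terminal 0.3615; Riverside Pavilion 0.2160.
Pro-rata amounts: Redwood Interchange 957.65; Harbor Bridge 2,103.52; Granite Terminal 2,619.20; Riverside Pavilion 1,564.63.
At nearest $5: Redwood Interchange $960; Harbor Bridge $2,105; Granite Terminal $2,620; Riverside Pavilion $1,565. Sum = $7,250.
Difference $7,245 − $7,250 = −$5 applied to largest allocation (Granite Terminal): Granite Terminal becomes $2,615.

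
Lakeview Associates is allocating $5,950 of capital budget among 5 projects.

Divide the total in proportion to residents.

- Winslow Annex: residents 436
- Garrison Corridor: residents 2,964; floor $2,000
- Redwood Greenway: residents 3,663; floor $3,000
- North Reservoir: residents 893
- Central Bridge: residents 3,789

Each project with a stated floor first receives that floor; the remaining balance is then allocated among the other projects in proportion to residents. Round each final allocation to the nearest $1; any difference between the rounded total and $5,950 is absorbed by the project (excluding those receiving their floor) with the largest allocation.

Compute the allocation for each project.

Fund the minimums — Garrison Corridor $2,000; Redwood Greenway $3,000. Balance $950.
Balance split over remaining residents 5,118: Winslow Annex 80.93 → $81; North Reservoir 165.76 → $166; Central Bridge 703.31 → $703.

Winslow Annex: $81 · Garrison Corridor: $2,000 · Redwood Greenway: $3,000 · North Reservoir: $166 · Central Bridge: $703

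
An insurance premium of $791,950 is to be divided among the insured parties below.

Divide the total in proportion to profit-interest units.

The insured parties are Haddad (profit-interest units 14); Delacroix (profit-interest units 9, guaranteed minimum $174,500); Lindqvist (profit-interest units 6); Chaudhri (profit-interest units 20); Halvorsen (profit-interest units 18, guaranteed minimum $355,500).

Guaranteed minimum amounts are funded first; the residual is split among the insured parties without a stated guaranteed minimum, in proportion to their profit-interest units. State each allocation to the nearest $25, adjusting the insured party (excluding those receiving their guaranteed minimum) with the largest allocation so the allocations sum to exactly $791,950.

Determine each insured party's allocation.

Haddad: $91,675 | Delacroix: $174,500 | Lindqvist: $39,300 | Chaudhri: $130,975 | Halvorsen: $355,500

Guaranteed amounts: Delacroix $174,500; Halvorsen $355,500. Remaining pool $261,950.
Remaining pool split over remaining profit-interest units 40: Haddad 91,682.50 → $91,675; Lindqvist 39,292.50 → $39,300; Chaudhri 130,975.00 → $130,975.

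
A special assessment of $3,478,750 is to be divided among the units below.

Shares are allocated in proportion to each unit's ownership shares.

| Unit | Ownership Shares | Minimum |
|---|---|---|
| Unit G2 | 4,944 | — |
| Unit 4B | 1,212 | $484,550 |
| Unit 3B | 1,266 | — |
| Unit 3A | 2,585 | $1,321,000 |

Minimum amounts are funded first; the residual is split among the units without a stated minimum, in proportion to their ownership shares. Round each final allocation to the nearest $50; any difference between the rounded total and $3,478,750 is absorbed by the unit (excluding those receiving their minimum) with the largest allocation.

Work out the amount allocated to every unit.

Unit G2: $1,332,100; Unit 4B: $484,550; Unit 3B: $341,100; Unit 3A: $1,321,000

Fund the minimums — Unit 4B $484,550; Unit 3A $1,321,000. Remaining pool $1,673,200.
Remaining pool split over remaining ownership shares 6,210: Unit G2 1,332,093.53 → $1,332,100; Unit 3B 341,106.47 → $341,100.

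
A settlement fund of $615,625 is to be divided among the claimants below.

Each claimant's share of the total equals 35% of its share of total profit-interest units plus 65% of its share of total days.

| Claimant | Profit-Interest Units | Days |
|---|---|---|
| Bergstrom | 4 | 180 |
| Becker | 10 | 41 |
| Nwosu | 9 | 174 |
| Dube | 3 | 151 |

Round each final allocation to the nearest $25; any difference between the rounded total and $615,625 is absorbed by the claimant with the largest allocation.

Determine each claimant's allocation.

Profit-interest units total 26; days total 546.
Combined weights (35% profit-interest units + 65% days): Bergstrom 0.2681; Becker 0.1834; Nwosu 0.3283; Dube 0.2201.
Proportional shares: Bergstrom 165,068.68; Becker 112,920.96; Nwosu 202,107.66; Dube 135,527.70.
After rounding ($25): Bergstrom $165,075; Becker $112,925; Nwosu $202,100; Dube $135,525. Sum = $615,625.
Rounded total matches; no reconciliation needed.

Bergstrom: $165,075 · Becker: $112,925 · Nwosu: $202,100 · Dube: $135,525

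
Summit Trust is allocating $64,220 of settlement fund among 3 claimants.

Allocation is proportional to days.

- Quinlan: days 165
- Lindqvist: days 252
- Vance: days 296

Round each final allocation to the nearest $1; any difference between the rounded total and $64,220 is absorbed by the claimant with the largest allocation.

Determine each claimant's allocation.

Sum of days: 713.
Raw shares: Quinlan 165/713 × $64,220 = 14,861.57; Lindqvist 252/713 × $64,220 = 22,697.67; Vance 296/713 × $64,220 = 26,660.76.
At nearest $1: Quinlan $14,862; Lindqvist $22,698; Vance $26,661. Sum = $64,221.
Difference $64,220 − $64,221 = −$1 applied to largest allocation (Vance): Vance becomes $26,660.

Quinlan: $14,862 · Lindqvist: $22,698 · Vance: $26,660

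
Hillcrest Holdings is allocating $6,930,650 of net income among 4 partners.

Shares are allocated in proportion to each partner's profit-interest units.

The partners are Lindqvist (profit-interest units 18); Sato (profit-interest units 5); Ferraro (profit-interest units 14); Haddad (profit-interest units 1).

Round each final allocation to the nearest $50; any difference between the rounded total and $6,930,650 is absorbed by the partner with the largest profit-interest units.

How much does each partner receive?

Profit-interest units total: 38.
Proportional shares: Lindqvist 18/38 × $6,930,650 = 3,282,939.47; Sato 5/38 × $6,930,650 = 911,927.63; Ferraro 14/38 × $6,930,650 = 2,553,397.37; Haddad 1/38 × $6,930,650 = 182,385.53.
After rounding ($50): Lindqvist $3,282,950; Sato $911,950; Ferraro $2,553,400; Haddad $182,400. Sum = $6,930,700.
Difference $6,930,650 − $6,930,700 = −$50 applied to largest profit-interest units (Lindqvist): Lindqvist becomes $3,282,900.

Lindqvist: $3,282,900 | Sato: $911,950 | Ferraro: $2,553,400 | Haddad: $182,400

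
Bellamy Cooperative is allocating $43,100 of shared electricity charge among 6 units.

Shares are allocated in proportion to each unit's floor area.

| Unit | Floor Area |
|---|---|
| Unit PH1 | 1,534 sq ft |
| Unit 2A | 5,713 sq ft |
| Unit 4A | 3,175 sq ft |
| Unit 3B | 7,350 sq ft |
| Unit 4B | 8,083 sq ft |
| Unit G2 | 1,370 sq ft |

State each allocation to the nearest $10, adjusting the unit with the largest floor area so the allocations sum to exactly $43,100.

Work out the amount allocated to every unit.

Sum of floor area: 27,225.
Raw shares: Unit PH1 1,534/27,225 × $43,100 = 2,428.48; Unit 2A 5,713/27,225 × $43,100 = 9,044.27; Unit 4A 3,175/27,225 × $43,100 = 5,026.35; Unit 3B 7,350/27,225 × $43,100 = 11,635.81; Unit 4B 8,083/27,225 × $43,100 = 12,796.23; Unit G2 1,370/27,225 × $43,100 = 2,168.85.
Rounded to nearest $10: Unit PH1 $2,430; Unit 2A $9,040; Unit 4A $5,030; Unit 3B $11,640; Unit 4B $12,800; Unit G2 $2,170. Sum = $43,110.
Difference $43,100 − $43,110 = −$10 applied to largest floor area (Unit 4B): Unit 4B becomes $12,790.

Unit PH1: $2,430 | Unit 2A: $9,040 | Unit 4A: $5,030 | Unit 3B: $11,640 | Unit 4B: $12,790 | Unit G2: $2,170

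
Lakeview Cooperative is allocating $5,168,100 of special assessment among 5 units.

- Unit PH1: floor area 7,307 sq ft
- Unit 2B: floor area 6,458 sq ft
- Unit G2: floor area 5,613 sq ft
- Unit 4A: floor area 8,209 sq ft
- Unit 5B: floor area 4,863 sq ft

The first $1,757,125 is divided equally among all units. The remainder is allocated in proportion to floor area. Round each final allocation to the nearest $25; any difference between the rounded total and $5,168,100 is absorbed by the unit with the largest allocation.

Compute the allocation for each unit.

Unit PH1: $1,119,500 | Unit 2B: $1,030,250 | Unit G2: $941,425 | Unit 4A: $1,214,325 | Unit 5B: $862,600

$1,757,125 shared equally gives $351,425 per unit.
Remainder $3,410,975 by floor area (total 32,450): Unit PH1 768,073.79 → $768,075; Unit 2B 678,831.33 → $678,825; Unit G2 590,009.33 → $590,000; Unit 4A 862,887.33 → $862,875; Unit 5B 511,173.23 → $511,175.
Rounding difference +$25 on remainder applied to Unit 4A.
Totals: Unit PH1 $351,425 + $768,075 = $1,119,500; Unit 2B $351,425 + $678,825 = $1,030,250; Unit G2 $351,425 + $590,000 = $941,425; Unit 4A $351,425 + $862,900 = $1,214,325; Unit 5B $351,425 + $511,175 = $862,600.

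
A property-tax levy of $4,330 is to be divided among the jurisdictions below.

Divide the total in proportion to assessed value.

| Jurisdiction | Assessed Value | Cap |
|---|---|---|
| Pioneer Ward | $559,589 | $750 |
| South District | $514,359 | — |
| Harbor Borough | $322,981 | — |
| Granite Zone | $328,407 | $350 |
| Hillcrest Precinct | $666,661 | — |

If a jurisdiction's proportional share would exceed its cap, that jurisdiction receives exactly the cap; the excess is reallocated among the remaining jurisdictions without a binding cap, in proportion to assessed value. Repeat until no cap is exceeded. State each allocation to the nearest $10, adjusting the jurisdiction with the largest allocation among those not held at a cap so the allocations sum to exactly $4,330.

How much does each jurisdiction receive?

Sum of assessed value: 2,391,997.
Pro-rata shares before constraints: Pioneer Ward 1,012.97; South District 931.09; Harbor Borough 584.66; Granite Zone 594.48; Hillcrest Precinct 1,206.79.
Capped: Pioneer Ward ($750), Granite Zone ($350); balance $3,230 reallocated over remaining assessed value 1,504,001.
Redistributed shares: South District 1,104.64 → $1,100; Harbor Borough 693.64 → $690; Hillcrest Precinct 1,431.72 → $1,430.
Rounding difference +$10 applied to Hillcrest Precinct → $1,440.

Pioneer Ward: $750 | South District: $1,100 | Harbor Borough: $690 | Granite Zone: $350 | Hillcrest Precinct: $1,440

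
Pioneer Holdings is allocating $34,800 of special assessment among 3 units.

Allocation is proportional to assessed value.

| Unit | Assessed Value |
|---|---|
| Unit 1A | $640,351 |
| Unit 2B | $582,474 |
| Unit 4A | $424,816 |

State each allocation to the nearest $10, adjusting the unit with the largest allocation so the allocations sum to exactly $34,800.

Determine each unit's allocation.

Unit 1A: $13,530; Unit 2B: $12,300; Unit 4A: $8,970

Total assessed value = 1,647,641.
Pro-rata amounts: Unit 1A 640,351/1,647,641 × $34,800 = 13,524.92; Unit 2B 582,474/1,647,641 × $34,800 = 12,302.50; Unit 4A 424,816/1,647,641 × $34,800 = 8,972.58.
Rounded to nearest $10: Unit 1A $13,520; Unit 2B $12,300; Unit 4A $8,970. Sum = $34,790.
Difference $34,800 − $34,790 = +$10 applied to largest allocation (Unit 1A): Unit 1A becomes $13,530.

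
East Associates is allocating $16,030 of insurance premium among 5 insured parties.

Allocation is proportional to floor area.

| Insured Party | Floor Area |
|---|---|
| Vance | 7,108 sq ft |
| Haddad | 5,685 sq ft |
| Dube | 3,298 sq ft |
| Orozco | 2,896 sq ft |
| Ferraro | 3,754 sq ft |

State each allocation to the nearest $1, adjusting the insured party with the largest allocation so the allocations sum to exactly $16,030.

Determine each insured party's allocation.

Total floor area = 22,741.
Proportional shares: Vance 7,108/22,741 × $16,030 = 5,010.39; Haddad 5,685/22,741 × $16,030 = 4,007.32; Dube 3,298/22,741 × $16,030 = 2,324.74; Orozco 2,896/22,741 × $16,030 = 2,041.37; Ferraro 3,754/22,741 × $16,030 = 2,646.17.
At nearest $1: Vance $5,010; Haddad $4,007; Dube $2,325; Orozco $2,041; Ferraro $2,646. Sum = $16,029.
Difference $16,030 − $16,029 = +$1 applied to largest allocation (Vance): Vance becomes $5,011.

Vance: $5,011 | Haddad: $4,007 | Dube: $2,325 | Orozco: $2,041 | Ferraro: $2,646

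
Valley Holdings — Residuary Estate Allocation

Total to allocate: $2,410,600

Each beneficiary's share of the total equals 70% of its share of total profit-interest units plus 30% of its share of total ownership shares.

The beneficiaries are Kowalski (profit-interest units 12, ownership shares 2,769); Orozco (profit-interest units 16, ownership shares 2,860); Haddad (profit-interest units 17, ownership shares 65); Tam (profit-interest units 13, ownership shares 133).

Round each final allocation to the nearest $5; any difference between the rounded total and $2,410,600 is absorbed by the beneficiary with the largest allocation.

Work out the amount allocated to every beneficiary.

Totals — profit-interest units 58, ownership shares 5,827.
Combined weights (70% profit-interest units + 30% ownership shares): Kowalski 0.2874; Orozco 0.3403; Haddad 0.2085; Tam 0.1637.
Raw shares: Kowalski 692,777.71; Orozco 820,445.37; Haddad 502,655.67; Tam 394,721.25.
At nearest $5: Kowalski $692,780; Orozco $820,445; Haddad $502,655; Tam $394,720. Sum = $2,410,600.
Sum already equals the total — no adjustment.

Kowalski: $692,780 · Orozco: $820,445 · Haddad: $502,655 · Tam: $394,720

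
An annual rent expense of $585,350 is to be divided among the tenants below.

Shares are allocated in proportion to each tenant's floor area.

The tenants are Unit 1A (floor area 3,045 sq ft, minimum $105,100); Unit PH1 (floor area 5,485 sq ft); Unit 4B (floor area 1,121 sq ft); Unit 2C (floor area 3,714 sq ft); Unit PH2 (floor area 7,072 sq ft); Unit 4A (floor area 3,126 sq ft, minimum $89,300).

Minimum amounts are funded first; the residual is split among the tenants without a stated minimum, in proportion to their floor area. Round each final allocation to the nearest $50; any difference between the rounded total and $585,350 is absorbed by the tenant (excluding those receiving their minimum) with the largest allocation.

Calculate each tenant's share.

Unit 1A: $105,100 · Unit PH1: $123,300 · Unit 4B: $25,200 · Unit 2C: $83,500 · Unit PH2: $158,950 · Unit 4A: $89,300

Minimums first: Unit 1A $105,100; Unit 4A $89,300. Balance $390,950.
Balance split over remaining floor area 17,392: Unit PH1 123,295.81 → $123,300; Unit 4B 25,198.65 → $25,200; Unit 2C 83,485.99 → $83,500; Unit PH2 158,969.55 → $158,950.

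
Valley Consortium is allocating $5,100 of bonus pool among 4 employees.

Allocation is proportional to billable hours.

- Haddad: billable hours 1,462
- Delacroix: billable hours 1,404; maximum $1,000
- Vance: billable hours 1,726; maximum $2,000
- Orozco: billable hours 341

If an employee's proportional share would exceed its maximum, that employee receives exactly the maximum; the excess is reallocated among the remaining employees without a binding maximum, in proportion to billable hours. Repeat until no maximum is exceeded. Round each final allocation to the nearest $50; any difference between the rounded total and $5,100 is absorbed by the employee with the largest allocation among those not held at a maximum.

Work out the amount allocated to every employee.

Sum of billable hours: 4,933.
Unconstrained shares: Haddad 1,511.49; Delacroix 1,451.53; Vance 1,784.43; Orozco 352.54.
Capped: Delacroix ($1,000); remaining pool $4,100 reallocated over remaining billable hours 3,529.
Capped: Vance ($2,000); remaining pool $2,100 reallocated over remaining billable hours 1,803.
Shares after redistribution: Haddad 1,702.83 → $1,700; Orozco 397.17 → $400.

Haddad: $1,700 · Delacroix: $1,000 · Vance: $2,000 · Orozco: $400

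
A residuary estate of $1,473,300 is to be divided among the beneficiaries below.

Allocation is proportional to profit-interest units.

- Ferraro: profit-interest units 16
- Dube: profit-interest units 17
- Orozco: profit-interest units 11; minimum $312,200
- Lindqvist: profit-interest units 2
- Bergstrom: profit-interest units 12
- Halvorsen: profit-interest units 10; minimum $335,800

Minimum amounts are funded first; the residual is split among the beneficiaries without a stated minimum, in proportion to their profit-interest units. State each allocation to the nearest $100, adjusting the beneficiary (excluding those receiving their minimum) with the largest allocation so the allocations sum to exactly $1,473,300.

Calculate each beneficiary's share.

Minimums first: Orozco $312,200; Halvorsen $335,800. Residual $825,300.
Residual split over remaining profit-interest units 47: Ferraro 280,953.19 → $281,000; Dube 298,512.77 → $298,500; Lindqvist 35,119.15 → $35,100; Bergstrom 210,714.89 → $210,700.

Ferraro: $281,000 · Dube: $298,500 · Orozco: $312,200 · Lindqvist: $35,100 · Bergstrom: $210,700 · Halvorsen: $335,800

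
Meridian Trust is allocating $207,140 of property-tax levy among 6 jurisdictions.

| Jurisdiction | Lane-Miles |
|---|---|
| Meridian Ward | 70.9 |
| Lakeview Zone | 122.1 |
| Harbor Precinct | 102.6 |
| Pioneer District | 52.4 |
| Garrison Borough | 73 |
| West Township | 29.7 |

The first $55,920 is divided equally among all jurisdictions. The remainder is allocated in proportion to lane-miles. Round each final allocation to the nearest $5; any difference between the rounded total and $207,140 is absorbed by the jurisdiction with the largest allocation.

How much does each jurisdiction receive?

Meridian Ward: $33,110; Lakeview Zone: $50,285; Harbor Precinct: $43,745; Pioneer District: $26,900; Garrison Borough: $33,815; West Township: $19,285

$55,920 shared equally gives $9,320 per jurisdiction.
Remainder $151,220 by lane-miles (total 450.7): Meridian Ward 23,788.55 → $23,790; Lakeview Zone 40,967.30 → $40,965; Harbor Precinct 34,424.61 → $34,425; Pioneer District 17,581.38 → $17,580; Garrison Borough 24,493.14 → $24,495; West Township 9,965.02 → $9,965.
Totals: Meridian Ward $9,320 + $23,790 = $33,110; Lakeview Zone $9,320 + $40,965 = $50,285; Harbor Precinct $9,320 + $34,425 = $43,745; Pioneer District $9,320 + $17,580 = $26,900; Garrison Borough $9,320 + $24,495 = $33,815; West Township $9,320 + $9,965 = $19,285.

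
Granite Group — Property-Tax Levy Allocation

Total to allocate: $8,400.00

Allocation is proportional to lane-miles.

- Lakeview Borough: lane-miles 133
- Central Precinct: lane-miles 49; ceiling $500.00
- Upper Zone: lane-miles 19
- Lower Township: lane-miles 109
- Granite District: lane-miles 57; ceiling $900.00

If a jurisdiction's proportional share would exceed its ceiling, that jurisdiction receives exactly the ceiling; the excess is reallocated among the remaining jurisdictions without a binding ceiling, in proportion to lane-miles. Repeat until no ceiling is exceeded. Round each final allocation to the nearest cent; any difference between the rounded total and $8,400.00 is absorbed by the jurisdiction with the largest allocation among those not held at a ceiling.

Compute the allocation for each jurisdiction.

Lane-miles total: 367.
Unconstrained shares: Lakeview Borough 3,044.1417; Central Precinct 1,121.5259; Upper Zone 434.8774; Lower Township 2,494.8229; Granite District 1,304.6322.
Held at cap: Central Precinct ($500.00), Granite District ($900.00); residual $7,000.00 reallocated over remaining lane-miles 261.
Redistributed shares: Lakeview Borough 3,567.0498 → $3,567.05; Upper Zone 509.5785 → $509.58; Lower Township 2,923.3716 → $2,923.37.

Lakeview Borough: $3,567.05 · Central Precinct: $500.00 · Upper Zone: $509.58 · Lower Township: $2,923.37 · Granite District: $900.00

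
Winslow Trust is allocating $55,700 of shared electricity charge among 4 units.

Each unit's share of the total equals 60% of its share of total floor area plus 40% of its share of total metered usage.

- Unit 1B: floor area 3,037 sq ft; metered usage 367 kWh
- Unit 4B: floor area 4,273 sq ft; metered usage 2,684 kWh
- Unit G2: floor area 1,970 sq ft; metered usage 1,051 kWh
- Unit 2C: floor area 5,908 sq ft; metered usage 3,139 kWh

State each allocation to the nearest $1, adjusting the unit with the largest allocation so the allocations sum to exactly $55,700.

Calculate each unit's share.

Floor area total 15,188; metered usage total 7,241.
Composite weights (60% floor area + 40% metered usage): Unit 1B 0.1402; Unit 4B 0.3171; Unit G2 0.1359; Unit 2C 0.4068.
Pro-rata amounts: Unit 1B 7,811.91; Unit 4B 17,660.86; Unit G2 7,568.68; Unit 2C 22,658.55.
Rounded to nearest $1: Unit 1B $7,812; Unit 4B $17,661; Unit G2 $7,569; Unit 2C $22,659. Sum = $55,701.
Difference $55,700 − $55,701 = −$1 applied to largest allocation (Unit 2C): Unit 2C becomes $22,658.

Unit 1B: $7,812; Unit 4B: $17,661; Unit G2: $7,569; Unit 2C: $22,658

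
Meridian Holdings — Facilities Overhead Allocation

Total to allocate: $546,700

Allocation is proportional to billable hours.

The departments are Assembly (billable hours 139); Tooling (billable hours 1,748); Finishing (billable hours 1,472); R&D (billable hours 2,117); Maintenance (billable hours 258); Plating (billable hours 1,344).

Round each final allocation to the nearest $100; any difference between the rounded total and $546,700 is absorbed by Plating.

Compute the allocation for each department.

Assembly: $10,700; Tooling: $135,000; Finishing: $113,700; R&D: $163,500; Maintenance: $19,900; Plating: $103,900

Billable hours total: 7,078.
Unrounded shares: Assembly 139/7,078 × $546,700 = 10,736.27; Tooling 1,748/7,078 × $546,700 = 135,014.35; Finishing 1,472/7,078 × $546,700 = 113,696.30; R&D 2,117/7,078 × $546,700 = 163,515.67; Maintenance 258/7,078 × $546,700 = 19,927.75; Plating 1,344/7,078 × $546,700 = 103,809.66.
At nearest $100: Assembly $10,700; Tooling $135,000; Finishing $113,700; R&D $163,500; Maintenance $19,900; Plating $103,800. Sum = $546,600.
Difference $546,700 − $546,600 = +$100 applied to Plating: Plating becomes $103,900.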